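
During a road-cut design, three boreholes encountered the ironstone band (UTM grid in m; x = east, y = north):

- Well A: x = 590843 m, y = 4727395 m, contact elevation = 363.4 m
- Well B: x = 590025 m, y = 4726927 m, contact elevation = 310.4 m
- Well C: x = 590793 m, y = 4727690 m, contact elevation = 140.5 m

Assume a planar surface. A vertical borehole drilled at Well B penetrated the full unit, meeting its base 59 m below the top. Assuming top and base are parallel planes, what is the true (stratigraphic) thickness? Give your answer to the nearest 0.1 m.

Two edge vectors: Well A→Well B = (-818, -468, -53), Well A→Well C = (-50, 295, -222.9).
Normal n = (Well A→Well B) × (Well A→Well C) = (119952.2, -179682.2, -264710).
So ∂z/∂x = −n_x/n_z = 0.45315 and ∂z/∂y = −n_y/n_z = −0.67879.
|∇z| = √(a²+b²) = 0.81615, so dip δ = arctan(0.81615) = 39.22°.
True thickness = vertical thickness × cos δ = 59 × cos 39.22° = 45.7 m.

45.7 m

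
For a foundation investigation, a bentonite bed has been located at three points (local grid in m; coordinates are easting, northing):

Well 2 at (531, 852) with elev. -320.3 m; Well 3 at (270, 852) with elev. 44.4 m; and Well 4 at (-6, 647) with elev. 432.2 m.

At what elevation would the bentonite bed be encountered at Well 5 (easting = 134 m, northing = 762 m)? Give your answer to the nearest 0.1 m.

Two edge vectors: Well 2→Well 3 = (-261, 0, 364.7), Well 2→Well 4 = (-537, -205, 752.5).
Normal n = (Well 2→Well 3) × (Well 2→Well 4) = (74763.5, 558.6, 53505).
So ∂z/∂easting = −n_x/n_z = −1.39732 and ∂z/∂northing = −n_y/n_z = −0.01044.
Intercept c from Well 2: -320.3 + 741.98 + 8.90 = 430.57.
At (134, 762): z = −187.2 − 8.0 + 430.57 = 235.4 m.

235.4 m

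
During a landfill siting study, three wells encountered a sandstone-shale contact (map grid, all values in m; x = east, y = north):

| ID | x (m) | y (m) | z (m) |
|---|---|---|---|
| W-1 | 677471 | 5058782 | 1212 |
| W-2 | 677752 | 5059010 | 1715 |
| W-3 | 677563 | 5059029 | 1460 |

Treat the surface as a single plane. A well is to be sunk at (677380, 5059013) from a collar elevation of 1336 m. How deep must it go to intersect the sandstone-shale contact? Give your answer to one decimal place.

Let the plane be z = a·x + b·y + c.
W-2−W-1: 281a + 228b = 503;  W-3−W-1: 92a + 247b = 248.
Solving gives a = 1.397803060, b = 0.483409387.
Then c = 1212 − a·677471 − b·5058782 = −3391221.74.
At (677380, 5059013): z_contact = 946843.84 + 2445574.37 − 3391221.74 = 1196.47 m.
Depth below ground = 1336 − 1196.47 = 139.5 m.

139.5 m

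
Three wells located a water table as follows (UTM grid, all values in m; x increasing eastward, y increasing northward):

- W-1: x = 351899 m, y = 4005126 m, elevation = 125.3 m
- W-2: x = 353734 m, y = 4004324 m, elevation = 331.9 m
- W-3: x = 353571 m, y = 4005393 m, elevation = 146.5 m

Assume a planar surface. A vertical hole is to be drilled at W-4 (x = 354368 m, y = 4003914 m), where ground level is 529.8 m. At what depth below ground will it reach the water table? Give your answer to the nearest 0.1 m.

Let the plane be z = a·x + b·y + c.
W-2−W-1: 1835a − 802b = 206.6;  W-3−W-1: 1672a + 267b = 21.2.
Solving gives a = 0.039415060, b = −0.167423148.
Then c = 125.3 − a·351899 − b·4005126 = 656805.98.
At (354368, 4003914): z_contact = 13967.44 − 670347.89 + 656805.98 = 425.53 m.
Depth below ground = 529.8 − 425.53 = 104.3 m.

104.3 m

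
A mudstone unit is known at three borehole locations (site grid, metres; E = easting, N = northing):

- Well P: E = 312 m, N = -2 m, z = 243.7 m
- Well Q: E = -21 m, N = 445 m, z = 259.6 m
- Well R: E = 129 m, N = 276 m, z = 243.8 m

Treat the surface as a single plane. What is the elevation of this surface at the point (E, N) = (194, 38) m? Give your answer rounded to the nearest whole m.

281 m

Two edge vectors: Well P→Well Q = (-333, 447, 15.9), Well P→Well R = (-183, 278, 0.1).
Normal n = (Well P→Well Q) × (Well P→Well R) = (-4375.5, -2876.4, -10773).
So ∂z/∂E = −n_x/n_z = −0.40615 and ∂z/∂N = −n_y/n_z = −0.26700.
Intercept c from Well P: 243.7 + 126.72 − 0.53 = 369.89.
At (194, 38): z = −78.8 − 10.1 + 369.89 = 280.9 m.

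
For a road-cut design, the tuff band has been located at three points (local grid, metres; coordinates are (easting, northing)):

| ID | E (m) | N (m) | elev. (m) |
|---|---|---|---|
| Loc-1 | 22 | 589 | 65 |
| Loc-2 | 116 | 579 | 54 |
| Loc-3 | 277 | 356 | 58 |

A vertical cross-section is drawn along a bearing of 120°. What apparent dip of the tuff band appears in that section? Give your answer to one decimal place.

Two edge vectors: Loc-1→Loc-2 = (94, -10, -11), Loc-1→Loc-3 = (255, -233, -7).
Normal n = (Loc-1→Loc-2) × (Loc-1→Loc-3) = (-2493, -2147, -19352).
So ∂z/∂E = −n_x/n_z = −0.12882 and ∂z/∂N = −n_y/n_z = −0.11094.
Unit vector along 120° is (sin 120°, cos 120°) = (0.8660, -0.5000).
Slope in that direction = a·(0.8660) + b·(-0.5000) = −0.05609.
Apparent dip = arctan|0.05609| = 3.2° (true dip is 9.6°, so apparent ≤ true as expected).

3.2°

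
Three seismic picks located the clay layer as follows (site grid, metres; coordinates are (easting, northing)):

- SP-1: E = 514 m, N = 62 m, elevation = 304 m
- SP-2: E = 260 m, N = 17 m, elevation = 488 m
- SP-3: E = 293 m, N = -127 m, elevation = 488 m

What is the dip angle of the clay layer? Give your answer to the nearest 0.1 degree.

35.5°

Two edge vectors: SP-1→SP-2 = (-254, -45, 184), SP-1→SP-3 = (-221, -189, 184).
Normal n = (SP-1→SP-2) × (SP-1→SP-3) = (26496, 6072, 38061).
So ∂z/∂E = −n_x/n_z = −0.69615 and ∂z/∂N = −n_y/n_z = −0.15953.
Gradient magnitude |∇z| = √(a² + b²) = √(0.48462 + 0.02545) = 0.71419.
True dip = arctan(0.71419) = 35.5°, dipping toward ENE (azimuth ≈ 077°).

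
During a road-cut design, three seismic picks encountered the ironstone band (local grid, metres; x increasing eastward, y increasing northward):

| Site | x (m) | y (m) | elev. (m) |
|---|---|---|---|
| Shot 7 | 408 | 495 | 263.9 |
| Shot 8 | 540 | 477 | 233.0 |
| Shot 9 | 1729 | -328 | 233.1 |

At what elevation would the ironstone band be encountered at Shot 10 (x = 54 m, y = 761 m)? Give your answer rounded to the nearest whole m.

252 m

Two edge vectors: Shot 7→Shot 8 = (132, -18, -30.9), Shot 7→Shot 9 = (1321, -823, -30.8).
Normal n = (Shot 7→Shot 8) × (Shot 7→Shot 9) = (-24876.3, -36753.3, -84858).
So ∂z/∂x = −n_x/n_z = −0.29315 and ∂z/∂y = −n_y/n_z = −0.43312.
Intercept c from Shot 7: 263.9 + 119.61 + 214.39 = 597.90.
At (54, 761): z = −15.8 − 329.6 + 597.90 = 252.5 m.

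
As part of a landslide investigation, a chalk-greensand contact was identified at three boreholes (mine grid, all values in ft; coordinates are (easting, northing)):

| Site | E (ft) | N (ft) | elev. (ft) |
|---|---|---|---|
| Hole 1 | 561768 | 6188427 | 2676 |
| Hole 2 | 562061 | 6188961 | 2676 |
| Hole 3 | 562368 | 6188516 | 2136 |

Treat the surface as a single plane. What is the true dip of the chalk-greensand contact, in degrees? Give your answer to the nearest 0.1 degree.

Two edge vectors: Hole 1→Hole 2 = (293, 534, 0), Hole 1→Hole 3 = (600, 89, -540).
Normal n = (Hole 1→Hole 2) × (Hole 1→Hole 3) = (-288360, 158220, -294323).
So ∂z/∂E = −n_x/n_z = −0.97974 and ∂z/∂N = −n_y/n_z = 0.53757.
Gradient magnitude |∇z| = √(a² + b²) = √(0.95989 + 0.28898) = 1.11753.
True dip = arctan(1.11753) = 48.2°, dipping toward ESE (azimuth ≈ 119°).

48.2°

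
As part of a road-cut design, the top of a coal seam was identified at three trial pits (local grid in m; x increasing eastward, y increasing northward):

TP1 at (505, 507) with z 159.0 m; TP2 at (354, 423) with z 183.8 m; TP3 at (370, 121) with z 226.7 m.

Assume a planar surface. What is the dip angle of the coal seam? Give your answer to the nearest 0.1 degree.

9.5°

Two edge vectors: TP1→TP2 = (-151, -84, 24.8), TP1→TP3 = (-135, -386, 67.7).
Normal n = (TP1→TP2) × (TP1→TP3) = (3886, 6874.7, 46946).
So ∂z/∂x = −n_x/n_z = −0.08278 and ∂z/∂y = −n_y/n_z = −0.14644.
Gradient magnitude |∇z| = √(a² + b²) = √(0.00685 + 0.02144) = 0.16821.
True dip = arctan(0.16821) = 9.5°, dipping toward NNE (azimuth ≈ 029°).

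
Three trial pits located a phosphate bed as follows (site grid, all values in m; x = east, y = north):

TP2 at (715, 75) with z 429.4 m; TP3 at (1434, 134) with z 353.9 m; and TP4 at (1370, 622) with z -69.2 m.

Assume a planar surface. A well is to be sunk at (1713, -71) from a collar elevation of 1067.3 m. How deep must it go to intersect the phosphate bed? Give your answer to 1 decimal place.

544.1 m

Two edge vectors: TP2→TP3 = (719, 59, -75.5), TP2→TP4 = (655, 547, -498.6).
Normal n = (TP2→TP3) × (TP2→TP4) = (11881.1, 309040.9, 354648).
So ∂z/∂x = −n_x/n_z = −0.033501 and ∂z/∂y = −n_y/n_z = −0.871402.
Intercept c from TP2: 429.4 + 23.95 + 65.36 = 518.71.
At (1713, -71): z_contact = −57.39 + 61.87 + 518.71 = 523.19 m.
Depth below ground = 1067.3 − 523.19 = 544.1 m.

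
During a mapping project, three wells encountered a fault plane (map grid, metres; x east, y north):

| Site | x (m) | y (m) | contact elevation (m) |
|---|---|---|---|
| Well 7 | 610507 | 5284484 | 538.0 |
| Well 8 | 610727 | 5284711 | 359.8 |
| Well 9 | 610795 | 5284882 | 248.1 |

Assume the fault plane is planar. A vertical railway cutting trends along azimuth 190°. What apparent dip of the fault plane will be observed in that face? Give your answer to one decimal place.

Let the plane be z = a·x + b·y + c.
Well 8−Well 7: 220a + 227b = −178.2;  Well 9−Well 7: 288a + 398b = −289.9.
Solving gives a = −0.23063, b = −0.56150.
Unit vector along 190° is (sin 190°, cos 190°) = (-0.1736, -0.9848).
Slope in that direction = a·(-0.1736) + b·(-0.9848) = 0.59302.
Apparent dip = arctan|0.59302| = 30.7° (true dip is 31.3°, so apparent ≤ true as expected).

30.7°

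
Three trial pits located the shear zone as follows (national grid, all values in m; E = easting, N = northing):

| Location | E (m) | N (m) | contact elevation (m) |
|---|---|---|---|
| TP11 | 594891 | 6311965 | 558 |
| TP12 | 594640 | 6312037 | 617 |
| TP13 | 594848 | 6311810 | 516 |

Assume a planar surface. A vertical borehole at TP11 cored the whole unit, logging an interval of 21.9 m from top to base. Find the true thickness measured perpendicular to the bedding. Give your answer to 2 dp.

20.71 m

Let the plane be z = a·E + b·N + c.
TP12−TP11: −251a + 72b = 59;  TP13−TP11: −43a − 155b = −42.
Solving gives a = −0.14573, b = 0.31140.
|∇z| = √(a²+b²) = 0.34381, so dip δ = arctan(0.34381) = 18.97°.
True thickness = vertical thickness × cos δ = 21.9 × cos 18.97° = 20.71 m.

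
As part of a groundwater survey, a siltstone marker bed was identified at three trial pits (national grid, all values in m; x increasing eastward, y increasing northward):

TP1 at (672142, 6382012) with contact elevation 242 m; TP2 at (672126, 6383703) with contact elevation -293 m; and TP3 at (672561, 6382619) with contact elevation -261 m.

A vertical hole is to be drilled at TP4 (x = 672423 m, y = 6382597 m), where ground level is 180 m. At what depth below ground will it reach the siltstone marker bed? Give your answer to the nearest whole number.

Let the plane be z = a·x + b·y + c.
TP2−TP1: −16a + 1691b = −535;  TP3−TP1: 419a + 607b = −503.
Solving gives a = −0.73210524, b = −0.32330791.
Then c = 242 − a·672142 − b·6382012 = 2555675.67.
At (672423, 6382597): z_contact = −492284.4 − 2063544.1 + 2555675.67 = -152.9 m.
Depth below ground = 180 − (-152.9) = 333 m.

333 m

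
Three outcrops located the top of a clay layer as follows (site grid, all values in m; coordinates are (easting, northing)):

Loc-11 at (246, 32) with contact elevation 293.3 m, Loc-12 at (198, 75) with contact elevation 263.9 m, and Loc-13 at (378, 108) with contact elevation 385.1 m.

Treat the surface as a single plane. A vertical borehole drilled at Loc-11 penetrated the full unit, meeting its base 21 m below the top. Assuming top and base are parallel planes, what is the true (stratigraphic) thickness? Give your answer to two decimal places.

Two edge vectors: Loc-11→Loc-12 = (-48, 43, -29.4), Loc-11→Loc-13 = (132, 76, 91.8).
Normal n = (Loc-11→Loc-12) × (Loc-11→Loc-13) = (6181.8, 525.6, -9324).
So ∂z/∂E = −n_x/n_z = 0.66300 and ∂z/∂N = −n_y/n_z = 0.05637.
|∇z| = √(a²+b²) = 0.66539, so dip δ = arctan(0.66539) = 33.64°.
True thickness = vertical thickness × cos δ = 21 × cos 33.64° = 17.48 m.

17.48 m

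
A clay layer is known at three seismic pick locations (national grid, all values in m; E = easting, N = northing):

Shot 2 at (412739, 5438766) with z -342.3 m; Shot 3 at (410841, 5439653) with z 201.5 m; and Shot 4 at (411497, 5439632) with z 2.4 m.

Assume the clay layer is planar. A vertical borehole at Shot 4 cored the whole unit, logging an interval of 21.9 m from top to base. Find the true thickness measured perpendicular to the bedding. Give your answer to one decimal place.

20.9 m

Two edge vectors: Shot 2→Shot 3 = (-1898, 887, 543.8), Shot 2→Shot 4 = (-1242, 866, 344.7).
Normal n = (Shot 2→Shot 3) × (Shot 2→Shot 4) = (-165181.9, -21159, -542014).
So ∂z/∂E = −n_x/n_z = −0.30476 and ∂z/∂N = −n_y/n_z = −0.03904.
|∇z| = √(a²+b²) = 0.30725, so dip δ = arctan(0.30725) = 17.08°.
True thickness = vertical thickness × cos δ = 21.9 × cos 17.08° = 20.9 m.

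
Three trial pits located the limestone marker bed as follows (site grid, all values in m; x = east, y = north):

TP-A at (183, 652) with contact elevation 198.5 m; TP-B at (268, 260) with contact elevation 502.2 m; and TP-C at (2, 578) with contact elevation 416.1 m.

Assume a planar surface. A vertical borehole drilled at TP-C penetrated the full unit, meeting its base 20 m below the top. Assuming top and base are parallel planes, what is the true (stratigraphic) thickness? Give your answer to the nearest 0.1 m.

Let the plane be z = a·x + b·y + c.
TP-B−TP-A: 85a − 392b = 303.7;  TP-C−TP-A: −181a − 74b = 217.6.
Solving gives a = −0.81336, b = −0.95111.
|∇z| = √(a²+b²) = 1.25146, so dip δ = arctan(1.25146) = 51.37°.
True thickness = vertical thickness × cos δ = 20 × cos 51.37° = 12.5 m.

12.5 m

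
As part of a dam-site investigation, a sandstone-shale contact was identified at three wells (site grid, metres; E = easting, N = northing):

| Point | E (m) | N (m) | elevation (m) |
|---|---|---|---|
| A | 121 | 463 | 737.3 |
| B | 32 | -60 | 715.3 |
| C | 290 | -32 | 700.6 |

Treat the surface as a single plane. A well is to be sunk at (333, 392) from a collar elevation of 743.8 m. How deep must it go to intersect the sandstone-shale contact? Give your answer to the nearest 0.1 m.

23.5 m

Let the plane be z = a·E + b·N + c.
B−A: −89a − 523b = −22;  C−A: 169a − 495b = −36.7.
Solving gives a = −0.06270, b = 0.05273.
Then c = 737.3 − a·121 − b·463 = 720.47.
At (333, 392): z_contact = −20.88 + 20.67 + 720.47 = 720.26 m.
Depth below ground = 743.8 − 720.26 = 23.5 m.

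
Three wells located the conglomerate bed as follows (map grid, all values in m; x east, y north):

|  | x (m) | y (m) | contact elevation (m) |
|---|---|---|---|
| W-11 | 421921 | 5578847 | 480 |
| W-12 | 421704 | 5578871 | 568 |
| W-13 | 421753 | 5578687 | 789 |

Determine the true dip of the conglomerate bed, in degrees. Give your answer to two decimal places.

55.56°

Two edge vectors: W-11→W-12 = (-217, 24, 88), W-11→W-13 = (-168, -160, 309).
Normal n = (W-11→W-12) × (W-11→W-13) = (21496, 52269, 38752).
So ∂z/∂x = −n_x/n_z = −0.55471 and ∂z/∂y = −n_y/n_z = −1.34881.
Gradient magnitude |∇z| = √(a² + b²) = √(0.30770 + 1.81928) = 1.45842.
True dip = arctan(1.45842) = 55.56°, dipping toward NNE (azimuth ≈ 022°).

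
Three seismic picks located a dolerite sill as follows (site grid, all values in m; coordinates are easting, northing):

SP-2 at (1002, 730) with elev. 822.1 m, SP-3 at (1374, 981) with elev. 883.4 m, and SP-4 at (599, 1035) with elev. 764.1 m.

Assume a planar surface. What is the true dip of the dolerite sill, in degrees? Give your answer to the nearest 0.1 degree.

Let the plane be z = a·easting + b·northing + c.
SP-3−SP-2: 372a + 251b = 61.3;  SP-4−SP-2: −403a + 305b = −58.
Solving gives a = 0.15495, b = 0.01457.
Gradient magnitude |∇z| = √(a² + b²) = √(0.02401 + 0.00021) = 0.15563.
True dip = arctan(0.15563) = 8.8°, dipping toward W (azimuth ≈ 265°).

8.8°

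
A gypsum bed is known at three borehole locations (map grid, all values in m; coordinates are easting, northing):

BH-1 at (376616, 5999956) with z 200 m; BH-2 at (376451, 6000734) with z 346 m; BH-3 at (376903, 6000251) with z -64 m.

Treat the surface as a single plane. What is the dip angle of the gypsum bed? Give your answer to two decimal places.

42.42°

Let the plane be z = a·easting + b·northing + c.
BH-2−BH-1: −165a + 778b = 146;  BH-3−BH-1: 287a + 295b = −264.
Solving gives a = −0.91359, b = −0.00610.
Gradient magnitude |∇z| = √(a² + b²) = √(0.83465 + 0.00004) = 0.91361.
True dip = arctan(0.91361) = 42.42°, dipping toward E (azimuth ≈ 090°).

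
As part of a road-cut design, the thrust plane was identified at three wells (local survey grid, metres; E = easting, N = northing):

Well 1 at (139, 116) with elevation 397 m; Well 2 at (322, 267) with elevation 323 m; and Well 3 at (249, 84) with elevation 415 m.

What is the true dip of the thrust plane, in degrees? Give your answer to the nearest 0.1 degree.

Let the plane be z = a·E + b·N + c.
Well 2−Well 1: 183a + 151b = −74;  Well 3−Well 1: 110a − 32b = 18.
Solving gives a = 0.01558, b = −0.50895.
Gradient magnitude |∇z| = √(a² + b²) = √(0.00024 + 0.25903) = 0.50919.
True dip = arctan(0.50919) = 27.0°, dipping toward N (azimuth ≈ 358°).

27.0°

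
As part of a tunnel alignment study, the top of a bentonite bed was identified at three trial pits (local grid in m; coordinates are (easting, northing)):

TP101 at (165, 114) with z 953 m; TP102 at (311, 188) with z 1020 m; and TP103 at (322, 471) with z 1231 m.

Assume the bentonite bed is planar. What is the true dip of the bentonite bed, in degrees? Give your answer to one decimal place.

Let the plane be z = a·E + b·N + c.
TP102−TP101: 146a + 74b = 67;  TP103−TP101: 157a + 357b = 278.
Solving gives a = 0.08263, b = 0.74237.
Gradient magnitude |∇z| = √(a² + b²) = √(0.00683 + 0.55111) = 0.74696.
True dip = arctan(0.74696) = 36.8°, dipping toward S (azimuth ≈ 186°).

36.8°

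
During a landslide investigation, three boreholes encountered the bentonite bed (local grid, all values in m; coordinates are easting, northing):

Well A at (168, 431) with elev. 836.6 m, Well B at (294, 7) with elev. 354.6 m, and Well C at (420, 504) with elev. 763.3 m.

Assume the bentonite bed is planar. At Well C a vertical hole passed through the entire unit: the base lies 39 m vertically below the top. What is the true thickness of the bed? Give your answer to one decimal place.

25.9 m

Two edge vectors: Well A→Well B = (126, -424, -482), Well A→Well C = (252, 73, -73.3).
Normal n = (Well A→Well B) × (Well A→Well C) = (66265.2, -112228.2, 116046).
So ∂z/∂easting = −n_x/n_z = −0.57103 and ∂z/∂northing = −n_y/n_z = 0.96710.
|∇z| = √(a²+b²) = 1.12310, so dip δ = arctan(1.12310) = 48.32°.
True thickness = vertical thickness × cos δ = 39 × cos 48.32° = 25.9 m.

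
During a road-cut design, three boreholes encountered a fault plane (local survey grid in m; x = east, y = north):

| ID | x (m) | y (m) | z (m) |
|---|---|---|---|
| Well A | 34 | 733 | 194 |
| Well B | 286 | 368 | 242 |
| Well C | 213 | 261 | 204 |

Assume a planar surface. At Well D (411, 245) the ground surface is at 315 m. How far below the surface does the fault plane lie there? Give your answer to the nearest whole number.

Two edge vectors: Well A→Well B = (252, -365, 48), Well A→Well C = (179, -472, 10).
Normal n = (Well A→Well B) × (Well A→Well C) = (19006, 6072, -53609).
So ∂z/∂x = −n_x/n_z = 0.35453 and ∂z/∂y = −n_y/n_z = 0.11326.
Intercept c from Well A: 194 − 12.05 − 83.02 = 98.92.
At (411, 245): z_contact = 145.7 + 27.7 + 98.92 = 272.4 m.
Depth below ground = 315 − 272.4 = 43 m.

43 m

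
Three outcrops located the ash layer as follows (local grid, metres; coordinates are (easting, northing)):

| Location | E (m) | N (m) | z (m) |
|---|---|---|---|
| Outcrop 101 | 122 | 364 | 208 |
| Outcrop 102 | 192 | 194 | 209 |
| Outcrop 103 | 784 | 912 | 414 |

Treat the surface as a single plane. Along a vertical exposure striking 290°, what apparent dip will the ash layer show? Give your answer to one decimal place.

10.8°

Let the plane be z = a·E + b·N + c.
Outcrop 102−Outcrop 101: 70a − 170b = 1;  Outcrop 103−Outcrop 101: 662a + 548b = 206.
Solving gives a = 0.23571, b = 0.09117.
Unit vector along 290° is (sin 290°, cos 290°) = (-0.9397, 0.3420).
Slope in that direction = a·(-0.9397) + b·(0.3420) = −0.19031.
Apparent dip = arctan|0.19031| = 10.8° (true dip is 14.2°, so apparent ≤ true as expected).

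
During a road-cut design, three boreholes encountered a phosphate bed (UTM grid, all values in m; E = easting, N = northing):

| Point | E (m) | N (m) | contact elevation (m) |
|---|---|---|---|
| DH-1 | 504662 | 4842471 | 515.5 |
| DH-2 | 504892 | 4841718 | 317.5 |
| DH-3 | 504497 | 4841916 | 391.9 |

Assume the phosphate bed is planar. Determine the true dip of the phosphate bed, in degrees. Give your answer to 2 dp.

Two edge vectors: DH-1→DH-2 = (230, -753, -198), DH-1→DH-3 = (-165, -555, -123.6).
Normal n = (DH-1→DH-2) × (DH-1→DH-3) = (-16819.2, 61098, -251895).
So ∂z/∂E = −n_x/n_z = −0.06677 and ∂z/∂N = −n_y/n_z = 0.24255.
Gradient magnitude |∇z| = √(a² + b²) = √(0.00446 + 0.05883) = 0.25158.
True dip = arctan(0.25158) = 14.12°, dipping toward SSE (azimuth ≈ 165°).

14.12°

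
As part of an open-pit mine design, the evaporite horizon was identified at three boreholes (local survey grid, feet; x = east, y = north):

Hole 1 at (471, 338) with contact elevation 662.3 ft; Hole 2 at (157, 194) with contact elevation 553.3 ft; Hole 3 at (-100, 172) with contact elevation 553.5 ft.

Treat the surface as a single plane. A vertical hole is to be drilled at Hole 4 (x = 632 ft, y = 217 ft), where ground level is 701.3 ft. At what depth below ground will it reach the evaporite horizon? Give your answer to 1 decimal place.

164.8 ft

Two edge vectors: Hole 1→Hole 2 = (-314, -144, -109), Hole 1→Hole 3 = (-571, -166, -108.8).
Normal n = (Hole 1→Hole 2) × (Hole 1→Hole 3) = (-2426.8, 28075.8, -30100).
So ∂z/∂x = −n_x/n_z = −0.08062 and ∂z/∂y = −n_y/n_z = 0.93275.
Intercept c from Hole 1: 662.3 + 37.97 − 315.27 = 385.00.
At (632, 217): z_contact = −50.95 + 202.41 + 385.00 = 536.46 ft.
Depth below ground = 701.3 − 536.46 = 164.8 ft.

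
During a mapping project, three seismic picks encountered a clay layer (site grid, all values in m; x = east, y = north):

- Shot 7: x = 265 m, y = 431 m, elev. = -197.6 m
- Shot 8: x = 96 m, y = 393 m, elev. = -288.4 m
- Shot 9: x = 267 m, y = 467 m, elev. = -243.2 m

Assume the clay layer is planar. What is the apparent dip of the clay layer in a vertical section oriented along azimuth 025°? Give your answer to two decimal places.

39.97°

Let the plane be z = a·x + b·y + c.
Shot 8−Shot 7: −169a − 38b = −90.8;  Shot 9−Shot 7: 2a + 36b = −45.6.
Solving gives a = 0.83249, b = −1.31292.
Unit vector along 025° is (sin 25°, cos 25°) = (0.4226, 0.9063).
Slope in that direction = a·(0.4226) + b·(0.9063) = −0.83808.
Apparent dip = arctan|0.83808| = 39.97° (true dip is 57.2°, so apparent ≤ true as expected).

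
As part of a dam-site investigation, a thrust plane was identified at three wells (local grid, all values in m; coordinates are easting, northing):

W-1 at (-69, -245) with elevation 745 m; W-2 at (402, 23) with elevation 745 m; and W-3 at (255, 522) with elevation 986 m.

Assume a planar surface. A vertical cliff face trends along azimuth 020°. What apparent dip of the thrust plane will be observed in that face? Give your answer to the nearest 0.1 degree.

Let the plane be z = a·easting + b·northing + c.
W-2−W-1: 471a + 268b = 0;  W-3−W-1: 324a + 767b = 241.
Solving gives a = −0.23536, b = 0.41363.
Unit vector along 020° is (sin 20°, cos 20°) = (0.3420, 0.9397).
Slope in that direction = a·(0.3420) + b·(0.9397) = 0.30819.
Apparent dip = arctan|0.30819| = 17.1° (true dip is 25.4°, so apparent ≤ true as expected).

17.1°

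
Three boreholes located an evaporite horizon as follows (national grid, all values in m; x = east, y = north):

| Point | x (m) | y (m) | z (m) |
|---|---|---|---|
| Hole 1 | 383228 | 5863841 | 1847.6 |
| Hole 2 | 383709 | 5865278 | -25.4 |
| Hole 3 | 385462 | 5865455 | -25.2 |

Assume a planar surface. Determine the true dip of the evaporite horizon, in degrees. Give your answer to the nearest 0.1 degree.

53.6°

Two edge vectors: Hole 1→Hole 2 = (481, 1437, -1873), Hole 1→Hole 3 = (2234, 1614, -1872.8).
Normal n = (Hole 1→Hole 2) × (Hole 1→Hole 3) = (331808.4, -3283465.2, -2433924).
So ∂z/∂x = −n_x/n_z = 0.13633 and ∂z/∂y = −n_y/n_z = −1.34904.
Gradient magnitude |∇z| = √(a² + b²) = √(0.01858 + 1.81991) = 1.35591.
True dip = arctan(1.35591) = 53.6°, dipping toward N (azimuth ≈ 354°).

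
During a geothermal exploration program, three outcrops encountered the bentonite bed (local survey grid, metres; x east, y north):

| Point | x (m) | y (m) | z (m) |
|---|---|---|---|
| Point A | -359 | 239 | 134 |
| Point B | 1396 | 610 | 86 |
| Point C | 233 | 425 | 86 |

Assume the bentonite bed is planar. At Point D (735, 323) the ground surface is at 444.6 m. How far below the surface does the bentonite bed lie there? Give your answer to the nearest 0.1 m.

263.5 m

Two edge vectors: Point A→Point B = (1755, 371, -48), Point A→Point C = (592, 186, -48).
Normal n = (Point A→Point B) × (Point A→Point C) = (-8880, 55824, 106798).
So ∂z/∂x = −n_x/n_z = 0.083148 and ∂z/∂y = −n_y/n_z = −0.522706.
Intercept c from Point A: 134 + 29.85 + 124.93 = 288.78.
At (735, 323): z_contact = 61.11 − 168.83 + 288.78 = 181.06 m.
Depth below ground = 444.6 − 181.06 = 263.5 m.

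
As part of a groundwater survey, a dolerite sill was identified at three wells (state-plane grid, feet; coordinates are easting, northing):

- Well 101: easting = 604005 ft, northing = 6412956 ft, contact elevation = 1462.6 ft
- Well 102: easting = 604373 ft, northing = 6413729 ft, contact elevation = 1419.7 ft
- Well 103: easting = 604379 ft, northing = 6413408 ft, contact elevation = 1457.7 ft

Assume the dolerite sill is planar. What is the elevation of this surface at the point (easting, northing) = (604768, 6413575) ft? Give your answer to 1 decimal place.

1487.8 ft

Let the plane be z = a·easting + b·northing + c.
Well 102−Well 101: 368a + 773b = −42.9;  Well 103−Well 101: 374a + 452b = −4.9.
Solving gives a = 0.127096264, b = −0.116004431.
Then c = 1462.6 − a·604005 − b·6412956 = 668627.13.
At (604768, 6413575): z = 76863.8 − 744003.1 + 668627.13 = 1487.8 ft.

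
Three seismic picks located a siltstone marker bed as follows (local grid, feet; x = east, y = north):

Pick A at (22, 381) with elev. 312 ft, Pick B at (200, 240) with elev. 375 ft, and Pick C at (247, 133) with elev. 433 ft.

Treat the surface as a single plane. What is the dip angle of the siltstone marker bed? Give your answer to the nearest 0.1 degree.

31.1°

Two edge vectors: Pick A→Pick B = (178, -141, 63), Pick A→Pick C = (225, -248, 121).
Normal n = (Pick A→Pick B) × (Pick A→Pick C) = (-1437, -7363, -12419).
So ∂z/∂x = −n_x/n_z = −0.11571 and ∂z/∂y = −n_y/n_z = −0.59288.
Gradient magnitude |∇z| = √(a² + b²) = √(0.01339 + 0.35151) = 0.60407.
True dip = arctan(0.60407) = 31.1°, dipping toward N (azimuth ≈ 011°).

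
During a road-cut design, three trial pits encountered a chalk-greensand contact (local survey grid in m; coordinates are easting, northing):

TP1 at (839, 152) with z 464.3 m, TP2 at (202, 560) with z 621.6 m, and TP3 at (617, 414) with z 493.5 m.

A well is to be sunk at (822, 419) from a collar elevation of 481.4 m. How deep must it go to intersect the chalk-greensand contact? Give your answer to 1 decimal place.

67.7 m

Two edge vectors: TP1→TP2 = (-637, 408, 157.3), TP1→TP3 = (-222, 262, 29.2).
Normal n = (TP1→TP2) × (TP1→TP3) = (-29299, -16320.2, -76318).
So ∂z/∂easting = −n_x/n_z = −0.38391 and ∂z/∂northing = −n_y/n_z = −0.21384.
Intercept c from TP1: 464.3 + 322.10 + 32.50 = 818.90.
At (822, 419): z_contact = −315.57 − 89.60 + 818.90 = 413.73 m.
Depth below ground = 481.4 − 413.73 = 67.7 m.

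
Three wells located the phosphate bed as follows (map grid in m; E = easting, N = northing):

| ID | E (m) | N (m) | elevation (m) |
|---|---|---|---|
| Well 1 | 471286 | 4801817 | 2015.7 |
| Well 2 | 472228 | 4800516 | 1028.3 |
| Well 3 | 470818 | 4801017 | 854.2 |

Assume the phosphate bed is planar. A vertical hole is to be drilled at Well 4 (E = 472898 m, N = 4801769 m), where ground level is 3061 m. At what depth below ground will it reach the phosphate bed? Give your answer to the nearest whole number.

247 m

Let the plane be z = a·E + b·N + c.
Well 2−Well 1: 942a − 1301b = −987.4;  Well 3−Well 1: −468a − 800b = −1161.5.
Solving gives a = 0.52932729, b = 1.14221853.
Then c = 2015.7 − a·471286 − b·4801817 = −5732173.21.
At (472898, 4801769): z_contact = 250317.8 + 5484669.5 − 5732173.21 = 2814.1 m.
Depth below ground = 3061 − 2814.1 = 247 m.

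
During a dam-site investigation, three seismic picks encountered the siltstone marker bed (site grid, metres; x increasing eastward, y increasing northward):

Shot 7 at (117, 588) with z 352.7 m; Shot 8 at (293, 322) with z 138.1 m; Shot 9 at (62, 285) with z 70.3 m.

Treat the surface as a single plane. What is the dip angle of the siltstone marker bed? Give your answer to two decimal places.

Let the plane be z = a·x + b·y + c.
Shot 8−Shot 7: 176a − 266b = −214.6;  Shot 9−Shot 7: −55a − 303b = −282.4.
Solving gives a = 0.14854, b = 0.90505.
Gradient magnitude |∇z| = √(a² + b²) = √(0.02206 + 0.81912) = 0.91716.
True dip = arctan(0.91716) = 42.53°, dipping toward S (azimuth ≈ 189°).

42.53°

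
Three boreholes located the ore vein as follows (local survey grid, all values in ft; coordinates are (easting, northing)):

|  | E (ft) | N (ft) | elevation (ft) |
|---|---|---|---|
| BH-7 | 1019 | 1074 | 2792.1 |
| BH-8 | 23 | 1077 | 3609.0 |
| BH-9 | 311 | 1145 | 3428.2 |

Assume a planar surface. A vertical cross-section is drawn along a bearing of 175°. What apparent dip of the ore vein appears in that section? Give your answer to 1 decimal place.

Two edge vectors: BH-7→BH-8 = (-996, 3, 816.9), BH-7→BH-9 = (-708, 71, 636.1).
Normal n = (BH-7→BH-8) × (BH-7→BH-9) = (-56091.6, 55190.4, -68592).
So ∂z/∂E = −n_x/n_z = −0.81776 and ∂z/∂N = −n_y/n_z = 0.80462.
Unit vector along 175° is (sin 175°, cos 175°) = (0.0872, -0.9962).
Slope in that direction = a·(0.0872) + b·(-0.9962) = −0.87283.
Apparent dip = arctan|0.87283| = 41.1° (true dip is 48.9°, so apparent ≤ true as expected).

41.1°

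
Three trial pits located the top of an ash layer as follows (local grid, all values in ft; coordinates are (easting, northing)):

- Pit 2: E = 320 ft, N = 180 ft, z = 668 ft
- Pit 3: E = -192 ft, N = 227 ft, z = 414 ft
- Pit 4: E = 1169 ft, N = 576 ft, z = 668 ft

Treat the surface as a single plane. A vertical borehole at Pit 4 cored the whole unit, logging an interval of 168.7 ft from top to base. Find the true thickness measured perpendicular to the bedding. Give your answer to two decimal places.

Two edge vectors: Pit 2→Pit 3 = (-512, 47, -254), Pit 2→Pit 4 = (849, 396, 0).
Normal n = (Pit 2→Pit 3) × (Pit 2→Pit 4) = (100584, -215646, -242655).
So ∂z/∂E = −n_x/n_z = 0.41451 and ∂z/∂N = −n_y/n_z = −0.88869.
|∇z| = √(a²+b²) = 0.98061, so dip δ = arctan(0.98061) = 44.44°.
True thickness = vertical thickness × cos δ = 168.7 × cos 44.44° = 120.45 ft.

120.45 ft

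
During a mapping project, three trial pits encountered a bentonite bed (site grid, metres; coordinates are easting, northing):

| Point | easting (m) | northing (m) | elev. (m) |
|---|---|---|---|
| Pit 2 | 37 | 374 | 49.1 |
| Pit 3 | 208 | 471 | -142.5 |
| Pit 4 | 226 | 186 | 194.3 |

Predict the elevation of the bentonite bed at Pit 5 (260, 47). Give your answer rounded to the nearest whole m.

348 m

Let the plane be z = a·easting + b·northing + c.
Pit 3−Pit 2: 171a + 97b = −191.6;  Pit 4−Pit 2: 189a − 188b = 145.2.
Solving gives a = −0.43455, b = −1.20920.
Then c = 49.1 − a·37 − b·374 = 517.42.
At (260, 47): z = −113.0 − 56.8 + 517.42 = 347.6 m.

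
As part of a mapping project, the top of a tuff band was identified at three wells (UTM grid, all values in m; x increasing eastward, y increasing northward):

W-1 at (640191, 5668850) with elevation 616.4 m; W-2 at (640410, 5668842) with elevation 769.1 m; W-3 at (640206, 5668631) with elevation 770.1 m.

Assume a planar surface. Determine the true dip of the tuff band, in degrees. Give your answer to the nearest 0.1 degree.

Let the plane be z = a·x + b·y + c.
W-2−W-1: 219a − 8b = 152.7;  W-3−W-1: 15a − 219b = 153.7.
Solving gives a = 0.67331, b = −0.65571.
Gradient magnitude |∇z| = √(a² + b²) = √(0.45334 + 0.42995) = 0.93984.
True dip = arctan(0.93984) = 43.2°, dipping toward NW (azimuth ≈ 314°).

43.2°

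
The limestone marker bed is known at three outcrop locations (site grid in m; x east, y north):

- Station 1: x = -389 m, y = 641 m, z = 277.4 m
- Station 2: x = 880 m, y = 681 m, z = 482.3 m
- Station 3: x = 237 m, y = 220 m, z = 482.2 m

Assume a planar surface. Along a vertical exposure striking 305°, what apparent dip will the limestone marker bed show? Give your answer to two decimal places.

15.29°

Let the plane be z = a·x + b·y + c.
Station 2−Station 1: 1269a + 40b = 204.9;  Station 3−Station 1: 626a − 421b = 204.8.
Solving gives a = 0.16888, b = −0.23534.
Unit vector along 305° is (sin 305°, cos 305°) = (-0.8192, 0.5736).
Slope in that direction = a·(-0.8192) + b·(0.5736) = −0.27333.
Apparent dip = arctan|0.27333| = 15.29° (true dip is 16.2°, so apparent ≤ true as expected).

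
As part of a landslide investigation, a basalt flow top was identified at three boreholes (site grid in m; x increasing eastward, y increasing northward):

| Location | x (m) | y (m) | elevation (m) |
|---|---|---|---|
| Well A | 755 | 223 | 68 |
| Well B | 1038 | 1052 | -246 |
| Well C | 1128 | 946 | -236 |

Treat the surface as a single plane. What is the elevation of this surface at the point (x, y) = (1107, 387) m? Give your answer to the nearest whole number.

-65 m

Let the plane be z = a·x + b·y + c.
Well B−Well A: 283a + 829b = −314;  Well C−Well A: 373a + 723b = −304.
Solving gives a = −0.23893, b = −0.29720.
Then c = 68 − a·755 − b·223 = 314.67.
At (1107, 387): z = −264.5 − 115.0 + 314.67 = -64.8 m.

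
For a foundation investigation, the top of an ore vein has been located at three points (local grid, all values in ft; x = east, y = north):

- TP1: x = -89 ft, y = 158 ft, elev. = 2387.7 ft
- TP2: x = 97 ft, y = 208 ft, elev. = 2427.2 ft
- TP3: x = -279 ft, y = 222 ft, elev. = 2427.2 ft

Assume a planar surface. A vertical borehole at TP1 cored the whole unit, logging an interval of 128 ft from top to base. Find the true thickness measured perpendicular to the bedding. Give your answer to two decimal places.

Let the plane be z = a·x + b·y + c.
TP2−TP1: 186a + 50b = 39.5;  TP3−TP1: −190a + 64b = 39.5.
Solving gives a = 0.02584, b = 0.69389.
|∇z| = √(a²+b²) = 0.69437, so dip δ = arctan(0.69437) = 34.77°.
True thickness = vertical thickness × cos δ = 128 × cos 34.77° = 105.14 ft.

105.14 ft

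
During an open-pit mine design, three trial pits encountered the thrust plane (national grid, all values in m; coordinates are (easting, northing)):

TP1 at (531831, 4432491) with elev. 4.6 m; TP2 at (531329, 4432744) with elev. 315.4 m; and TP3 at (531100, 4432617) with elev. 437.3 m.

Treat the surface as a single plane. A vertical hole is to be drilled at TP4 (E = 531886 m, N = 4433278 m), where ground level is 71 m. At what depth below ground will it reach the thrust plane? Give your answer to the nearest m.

Let the plane be z = a·E + b·N + c.
TP2−TP1: −502a + 253b = 310.8;  TP3−TP1: −731a + 126b = 432.7.
Solving gives a = −0.57779376, b = 0.08200606.
Then c = 4.6 − a·531831 − b·4432491 = −56197.91.
At (531886, 4433278): z_contact = −307320.4 + 363555.7 − 56197.91 = 37.4 m.
Depth below ground = 71 − 37.4 = 34 m.

34 m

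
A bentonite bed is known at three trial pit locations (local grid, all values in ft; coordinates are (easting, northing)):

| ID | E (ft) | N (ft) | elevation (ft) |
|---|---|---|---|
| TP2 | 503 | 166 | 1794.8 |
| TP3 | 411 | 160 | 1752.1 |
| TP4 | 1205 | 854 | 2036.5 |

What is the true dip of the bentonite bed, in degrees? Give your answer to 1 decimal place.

Two edge vectors: TP2→TP3 = (-92, -6, -42.7), TP2→TP4 = (702, 688, 241.7).
Normal n = (TP2→TP3) × (TP2→TP4) = (27927.4, -7739, -59084).
So ∂z/∂E = −n_x/n_z = 0.47267 and ∂z/∂N = −n_y/n_z = −0.13098.
Gradient magnitude |∇z| = √(a² + b²) = √(0.22342 + 0.01716) = 0.49049.
True dip = arctan(0.49049) = 26.1°, dipping toward WNW (azimuth ≈ 285°).

26.1°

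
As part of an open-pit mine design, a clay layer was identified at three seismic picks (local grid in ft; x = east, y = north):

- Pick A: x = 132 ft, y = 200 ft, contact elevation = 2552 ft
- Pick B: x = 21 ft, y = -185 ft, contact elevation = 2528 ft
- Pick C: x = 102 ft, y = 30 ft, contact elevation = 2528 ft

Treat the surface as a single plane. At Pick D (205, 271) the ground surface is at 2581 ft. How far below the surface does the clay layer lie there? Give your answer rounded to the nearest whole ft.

Two edge vectors: Pick A→Pick B = (-111, -385, -24), Pick A→Pick C = (-30, -170, -24).
Normal n = (Pick A→Pick B) × (Pick A→Pick C) = (5160, -1944, 7320).
So ∂z/∂x = −n_x/n_z = −0.70492 and ∂z/∂y = −n_y/n_z = 0.26557.
Intercept c from Pick A: 2552 + 93.05 − 53.11 = 2591.93.
At (205, 271): z_contact = −144.5 + 72.0 + 2591.93 = 2519.4 ft.
Depth below ground = 2581 − 2519.4 = 62 ft.

62 ft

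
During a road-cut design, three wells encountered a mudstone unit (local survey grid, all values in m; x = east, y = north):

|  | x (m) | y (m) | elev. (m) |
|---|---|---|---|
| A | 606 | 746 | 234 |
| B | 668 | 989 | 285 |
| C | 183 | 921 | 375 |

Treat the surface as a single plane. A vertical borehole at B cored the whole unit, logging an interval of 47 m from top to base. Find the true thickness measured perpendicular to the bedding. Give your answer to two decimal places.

44.39 m

Two edge vectors: A→B = (62, 243, 51), A→C = (-423, 175, 141).
Normal n = (A→B) × (A→C) = (25338, -30315, 113639).
So ∂z/∂x = −n_x/n_z = −0.22297 and ∂z/∂y = −n_y/n_z = 0.26677.
|∇z| = √(a²+b²) = 0.34768, so dip δ = arctan(0.34768) = 19.17°.
True thickness = vertical thickness × cos δ = 47 × cos 19.17° = 44.39 m.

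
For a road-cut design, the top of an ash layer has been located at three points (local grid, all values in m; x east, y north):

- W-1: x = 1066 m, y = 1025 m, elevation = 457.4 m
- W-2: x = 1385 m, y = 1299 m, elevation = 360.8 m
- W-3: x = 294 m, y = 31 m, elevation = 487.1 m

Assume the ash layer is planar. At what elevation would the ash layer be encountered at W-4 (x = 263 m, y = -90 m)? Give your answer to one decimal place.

438.3 m

Two edge vectors: W-1→W-2 = (319, 274, -96.6), W-1→W-3 = (-772, -994, 29.7).
Normal n = (W-1→W-2) × (W-1→W-3) = (-87882.6, 65100.9, -105558).
So ∂z/∂x = −n_x/n_z = −0.832553 and ∂z/∂y = −n_y/n_z = 0.616731.
Intercept c from W-1: 457.4 + 887.50 − 632.15 = 712.75.
At (263, -90): z = −219.0 − 55.5 + 712.75 = 438.3 m.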